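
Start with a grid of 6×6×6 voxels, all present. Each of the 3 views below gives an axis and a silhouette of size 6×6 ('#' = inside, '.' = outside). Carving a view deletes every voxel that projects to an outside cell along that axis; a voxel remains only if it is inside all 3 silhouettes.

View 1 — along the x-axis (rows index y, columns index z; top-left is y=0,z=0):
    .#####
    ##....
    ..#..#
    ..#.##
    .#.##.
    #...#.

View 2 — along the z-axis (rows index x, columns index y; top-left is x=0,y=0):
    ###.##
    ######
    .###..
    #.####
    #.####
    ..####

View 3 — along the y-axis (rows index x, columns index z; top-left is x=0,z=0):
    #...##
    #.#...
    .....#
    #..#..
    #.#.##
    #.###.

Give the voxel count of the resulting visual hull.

full grid |V| = 216
step 1: project along x, AND mask (17/36) → |grid| = 102
step 2: project along z, AND mask (28/36) → |grid| = 78
step 3: project along y, AND mask (16/36) → |grid| = 35

remaining voxels: 35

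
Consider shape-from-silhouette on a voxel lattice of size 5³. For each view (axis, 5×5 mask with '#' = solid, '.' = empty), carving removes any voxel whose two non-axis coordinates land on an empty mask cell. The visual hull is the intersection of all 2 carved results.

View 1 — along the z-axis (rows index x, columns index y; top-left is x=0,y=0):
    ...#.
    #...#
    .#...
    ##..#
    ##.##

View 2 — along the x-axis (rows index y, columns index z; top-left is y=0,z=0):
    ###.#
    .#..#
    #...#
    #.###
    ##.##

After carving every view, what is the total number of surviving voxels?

|visual hull| = 38

full grid |V| = 125
after view 1 [z-axis, 11 of 25 cells solid] → remaining = 55
after view 2 [x-axis, 16 of 25 cells solid] → remaining = 38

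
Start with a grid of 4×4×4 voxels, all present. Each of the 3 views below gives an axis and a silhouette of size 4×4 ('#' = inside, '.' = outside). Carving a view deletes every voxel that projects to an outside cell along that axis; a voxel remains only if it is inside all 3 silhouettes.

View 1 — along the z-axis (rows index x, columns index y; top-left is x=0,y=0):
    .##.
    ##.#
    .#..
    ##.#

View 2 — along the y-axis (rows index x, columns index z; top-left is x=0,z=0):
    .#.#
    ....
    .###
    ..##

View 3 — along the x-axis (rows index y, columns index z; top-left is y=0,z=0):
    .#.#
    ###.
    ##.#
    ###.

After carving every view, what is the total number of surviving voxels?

before carving: 64 voxels (4×4×4)
  1. axis=2 (XY plane), |mask|=9  ⇒  voxels=36
  2. axis=1 (XZ plane), |mask|=7  ⇒  voxels=13
  3. axis=0 (YZ plane), |mask|=11  ⇒  voxels=8

|visual hull| = 8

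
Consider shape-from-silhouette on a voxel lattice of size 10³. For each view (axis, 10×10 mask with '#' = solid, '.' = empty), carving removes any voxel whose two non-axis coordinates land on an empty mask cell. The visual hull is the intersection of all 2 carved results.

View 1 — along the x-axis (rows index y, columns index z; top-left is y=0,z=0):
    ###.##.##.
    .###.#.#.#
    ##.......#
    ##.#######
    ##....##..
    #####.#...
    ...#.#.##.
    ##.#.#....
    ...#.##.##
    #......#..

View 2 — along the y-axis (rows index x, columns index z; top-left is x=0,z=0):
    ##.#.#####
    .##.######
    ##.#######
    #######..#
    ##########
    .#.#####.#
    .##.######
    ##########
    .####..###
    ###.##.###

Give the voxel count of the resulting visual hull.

initial block: 10^3 = 1000
  1. axis=0 (YZ plane), |mask|=50  ⇒  voxels=500
  2. axis=1 (XZ plane), |mask|=83  ⇒  voxels=414

voxel count = 414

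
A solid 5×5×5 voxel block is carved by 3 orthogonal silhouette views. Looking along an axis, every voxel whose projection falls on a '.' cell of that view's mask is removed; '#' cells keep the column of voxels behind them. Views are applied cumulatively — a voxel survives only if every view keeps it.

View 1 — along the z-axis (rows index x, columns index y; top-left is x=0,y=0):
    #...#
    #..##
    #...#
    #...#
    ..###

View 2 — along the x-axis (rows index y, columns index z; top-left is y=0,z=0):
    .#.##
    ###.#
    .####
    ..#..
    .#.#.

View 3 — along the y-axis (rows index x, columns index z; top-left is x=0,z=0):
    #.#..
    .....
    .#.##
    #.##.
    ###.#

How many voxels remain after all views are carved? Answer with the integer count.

remaining voxels: 12

initial block: 5^3 = 125
  1. axis=2 (XY plane), |mask|=12  ⇒  voxels=60
  2. axis=0 (YZ plane), |mask|=14  ⇒  voxels=28
  3. axis=1 (XZ plane), |mask|=12  ⇒  voxels=12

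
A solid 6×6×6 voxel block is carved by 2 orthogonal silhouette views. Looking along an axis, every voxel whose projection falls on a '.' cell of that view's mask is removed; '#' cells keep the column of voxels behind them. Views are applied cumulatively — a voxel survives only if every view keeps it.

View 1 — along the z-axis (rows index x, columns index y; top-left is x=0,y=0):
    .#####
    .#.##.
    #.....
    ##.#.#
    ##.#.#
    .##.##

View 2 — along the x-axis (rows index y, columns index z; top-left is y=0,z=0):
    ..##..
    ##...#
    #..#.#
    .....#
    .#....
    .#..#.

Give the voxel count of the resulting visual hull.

initial block: 6^3 = 216
V1 z: intersect with XY mask (21 set) -- 126 left
V2 x: intersect with YZ mask (12 set) -- 42 left

42 voxels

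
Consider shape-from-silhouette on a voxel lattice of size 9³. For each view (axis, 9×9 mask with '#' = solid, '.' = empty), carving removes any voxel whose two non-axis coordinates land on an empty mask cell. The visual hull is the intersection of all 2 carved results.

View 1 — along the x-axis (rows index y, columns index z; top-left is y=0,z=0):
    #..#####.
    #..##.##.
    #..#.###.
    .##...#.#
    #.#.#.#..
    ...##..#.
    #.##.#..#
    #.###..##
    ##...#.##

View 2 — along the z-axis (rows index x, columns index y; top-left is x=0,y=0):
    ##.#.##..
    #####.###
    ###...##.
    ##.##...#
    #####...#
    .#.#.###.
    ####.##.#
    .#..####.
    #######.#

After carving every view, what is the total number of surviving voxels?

before carving: 729 voxels (9×9×9)
step 1: project along x, AND mask (43/81) → |grid| = 387
step 2: project along z, AND mask (54/81) → |grid| = 259

|visual hull| = 259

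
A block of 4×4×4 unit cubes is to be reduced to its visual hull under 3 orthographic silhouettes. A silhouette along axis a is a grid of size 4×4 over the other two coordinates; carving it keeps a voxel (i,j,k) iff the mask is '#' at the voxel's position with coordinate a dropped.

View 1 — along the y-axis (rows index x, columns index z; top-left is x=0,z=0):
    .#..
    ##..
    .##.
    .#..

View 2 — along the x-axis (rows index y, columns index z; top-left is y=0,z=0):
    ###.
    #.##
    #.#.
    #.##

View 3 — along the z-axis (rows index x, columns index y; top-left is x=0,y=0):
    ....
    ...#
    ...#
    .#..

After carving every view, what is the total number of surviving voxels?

initial block: 4^3 = 64
step 1: project along y, AND mask (6/16) → |grid| = 24
step 2: project along x, AND mask (11/16) → |grid| = 12
step 3: project along z, AND mask (3/16) → |grid| = 2

|visual hull| = 2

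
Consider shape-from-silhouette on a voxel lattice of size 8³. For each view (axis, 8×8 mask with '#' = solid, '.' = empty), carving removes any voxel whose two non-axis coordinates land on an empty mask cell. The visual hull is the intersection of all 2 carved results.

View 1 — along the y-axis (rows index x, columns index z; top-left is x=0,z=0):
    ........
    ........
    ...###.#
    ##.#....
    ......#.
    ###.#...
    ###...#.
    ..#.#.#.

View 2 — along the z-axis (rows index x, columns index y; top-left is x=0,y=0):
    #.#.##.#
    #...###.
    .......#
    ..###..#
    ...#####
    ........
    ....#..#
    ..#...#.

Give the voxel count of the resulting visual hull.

full grid |V| = 512
after view 1 [y-axis, 19 of 64 cells solid] → remaining = 152
after view 2 [z-axis, 23 of 64 cells solid] → remaining = 35

voxel count = 35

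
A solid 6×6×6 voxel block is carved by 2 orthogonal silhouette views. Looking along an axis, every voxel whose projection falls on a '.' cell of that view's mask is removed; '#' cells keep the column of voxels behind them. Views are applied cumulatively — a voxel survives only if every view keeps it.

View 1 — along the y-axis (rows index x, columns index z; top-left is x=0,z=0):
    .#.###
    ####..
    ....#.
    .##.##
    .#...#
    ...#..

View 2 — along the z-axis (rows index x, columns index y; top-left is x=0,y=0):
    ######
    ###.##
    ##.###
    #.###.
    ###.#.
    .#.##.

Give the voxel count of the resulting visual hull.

full grid |V| = 216
step 1: project along y, AND mask (16/36) → |grid| = 96
step 2: project along z, AND mask (27/36) → |grid| = 76

76 voxels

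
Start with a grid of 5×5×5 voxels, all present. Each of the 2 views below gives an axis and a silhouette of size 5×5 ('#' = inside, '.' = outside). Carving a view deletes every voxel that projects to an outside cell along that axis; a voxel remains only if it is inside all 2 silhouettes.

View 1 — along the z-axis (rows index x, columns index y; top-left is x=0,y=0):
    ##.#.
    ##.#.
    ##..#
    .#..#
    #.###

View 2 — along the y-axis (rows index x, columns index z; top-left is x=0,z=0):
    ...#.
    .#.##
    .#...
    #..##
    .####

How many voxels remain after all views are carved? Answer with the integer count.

|visual hull| = 37

start: 5×5×5 = 125 voxels
carve view 1 (along z, XY-mask fill 15/25): 75 voxels remain
carve view 2 (along y, XZ-mask fill 12/25): 37 voxels remain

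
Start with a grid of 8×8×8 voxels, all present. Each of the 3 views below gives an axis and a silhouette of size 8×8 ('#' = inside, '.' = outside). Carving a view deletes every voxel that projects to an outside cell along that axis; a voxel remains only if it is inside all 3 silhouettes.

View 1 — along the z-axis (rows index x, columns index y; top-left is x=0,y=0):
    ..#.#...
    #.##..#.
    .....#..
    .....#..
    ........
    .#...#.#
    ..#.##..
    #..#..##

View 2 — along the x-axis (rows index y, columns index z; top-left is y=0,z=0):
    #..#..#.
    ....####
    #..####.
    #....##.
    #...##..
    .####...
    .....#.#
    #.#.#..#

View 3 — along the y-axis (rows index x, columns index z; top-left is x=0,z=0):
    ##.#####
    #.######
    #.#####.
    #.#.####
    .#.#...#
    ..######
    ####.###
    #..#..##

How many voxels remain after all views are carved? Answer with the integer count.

voxel count = 53

initial block: 8^3 = 512
carve view 1 (along z, XY-mask fill 18/64): 144 voxels remain
carve view 2 (along x, YZ-mask fill 28/64): 65 voxels remain
carve view 3 (along y, XZ-mask fill 46/64): 53 voxels remain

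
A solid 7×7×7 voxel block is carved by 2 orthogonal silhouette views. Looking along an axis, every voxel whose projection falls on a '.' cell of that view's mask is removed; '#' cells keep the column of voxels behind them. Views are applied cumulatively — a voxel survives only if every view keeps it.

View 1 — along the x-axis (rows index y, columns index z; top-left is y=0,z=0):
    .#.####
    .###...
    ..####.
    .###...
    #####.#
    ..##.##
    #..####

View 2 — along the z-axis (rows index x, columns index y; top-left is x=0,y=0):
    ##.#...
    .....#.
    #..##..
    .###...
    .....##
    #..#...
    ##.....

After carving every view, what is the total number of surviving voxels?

voxel count = 64

full grid |V| = 343
step 1: project along x, AND mask (30/49) → |grid| = 210
step 2: project along z, AND mask (16/49) → |grid| = 64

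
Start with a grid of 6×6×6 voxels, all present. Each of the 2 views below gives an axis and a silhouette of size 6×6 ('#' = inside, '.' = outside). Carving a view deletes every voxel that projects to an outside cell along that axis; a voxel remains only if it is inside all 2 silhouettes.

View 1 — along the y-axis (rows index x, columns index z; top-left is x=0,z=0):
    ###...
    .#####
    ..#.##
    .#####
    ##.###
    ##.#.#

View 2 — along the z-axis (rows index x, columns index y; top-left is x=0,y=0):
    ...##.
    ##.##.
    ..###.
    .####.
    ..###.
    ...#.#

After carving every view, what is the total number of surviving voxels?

remaining voxels: 78

initial block: 6^3 = 216
V1 y: intersect with XZ mask (25 set) -- 150 left
V2 z: intersect with XY mask (18 set) -- 78 left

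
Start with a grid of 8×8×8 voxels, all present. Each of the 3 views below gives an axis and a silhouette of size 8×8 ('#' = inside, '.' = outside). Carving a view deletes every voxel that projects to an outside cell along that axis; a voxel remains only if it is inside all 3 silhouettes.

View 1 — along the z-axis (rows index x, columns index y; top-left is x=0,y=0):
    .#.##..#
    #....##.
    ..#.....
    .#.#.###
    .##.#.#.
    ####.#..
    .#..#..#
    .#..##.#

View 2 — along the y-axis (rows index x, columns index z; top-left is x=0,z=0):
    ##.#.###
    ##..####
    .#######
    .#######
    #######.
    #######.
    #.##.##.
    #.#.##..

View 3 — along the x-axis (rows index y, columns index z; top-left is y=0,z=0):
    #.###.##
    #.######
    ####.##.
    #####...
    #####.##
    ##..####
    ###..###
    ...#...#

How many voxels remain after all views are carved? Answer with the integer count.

full grid |V| = 512
step 1: project along z, AND mask (29/64) → |grid| = 232
step 2: project along y, AND mask (49/64) → |grid| = 178
step 3: project along x, AND mask (45/64) → |grid| = 127

|visual hull| = 127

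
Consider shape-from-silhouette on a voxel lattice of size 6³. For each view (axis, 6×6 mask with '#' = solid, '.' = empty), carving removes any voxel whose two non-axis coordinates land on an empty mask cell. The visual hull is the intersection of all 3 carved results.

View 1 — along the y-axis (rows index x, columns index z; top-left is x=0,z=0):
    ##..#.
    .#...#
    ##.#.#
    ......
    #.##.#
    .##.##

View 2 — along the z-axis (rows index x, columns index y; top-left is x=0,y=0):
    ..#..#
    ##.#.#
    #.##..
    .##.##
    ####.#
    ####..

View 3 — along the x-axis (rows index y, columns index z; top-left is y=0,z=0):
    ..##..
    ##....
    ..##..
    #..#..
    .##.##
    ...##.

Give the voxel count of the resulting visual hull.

before carving: 216 voxels (6×6×6)
carve view 1 (along y, XZ-mask fill 17/36): 102 voxels remain
carve view 2 (along z, XY-mask fill 22/36): 62 voxels remain
carve view 3 (along x, YZ-mask fill 14/36): 17 voxels remain

remaining voxels: 17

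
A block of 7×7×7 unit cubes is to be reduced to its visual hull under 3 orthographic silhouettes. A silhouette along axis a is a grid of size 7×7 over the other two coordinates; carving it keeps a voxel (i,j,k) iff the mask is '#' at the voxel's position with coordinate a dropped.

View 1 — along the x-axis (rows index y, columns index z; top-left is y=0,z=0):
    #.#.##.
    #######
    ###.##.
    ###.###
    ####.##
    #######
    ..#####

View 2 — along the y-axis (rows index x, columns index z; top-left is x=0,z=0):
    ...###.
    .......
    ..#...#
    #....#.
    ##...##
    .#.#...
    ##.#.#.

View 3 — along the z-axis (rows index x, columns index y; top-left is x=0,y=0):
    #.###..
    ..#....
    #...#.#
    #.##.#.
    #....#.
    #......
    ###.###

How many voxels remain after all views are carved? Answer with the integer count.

voxel count = 46

full grid |V| = 343
[1] x-view keeps 40 columns → grid now 280
[2] y-view keeps 17 columns → grid now 96
[3] z-view keeps 21 columns → grid now 46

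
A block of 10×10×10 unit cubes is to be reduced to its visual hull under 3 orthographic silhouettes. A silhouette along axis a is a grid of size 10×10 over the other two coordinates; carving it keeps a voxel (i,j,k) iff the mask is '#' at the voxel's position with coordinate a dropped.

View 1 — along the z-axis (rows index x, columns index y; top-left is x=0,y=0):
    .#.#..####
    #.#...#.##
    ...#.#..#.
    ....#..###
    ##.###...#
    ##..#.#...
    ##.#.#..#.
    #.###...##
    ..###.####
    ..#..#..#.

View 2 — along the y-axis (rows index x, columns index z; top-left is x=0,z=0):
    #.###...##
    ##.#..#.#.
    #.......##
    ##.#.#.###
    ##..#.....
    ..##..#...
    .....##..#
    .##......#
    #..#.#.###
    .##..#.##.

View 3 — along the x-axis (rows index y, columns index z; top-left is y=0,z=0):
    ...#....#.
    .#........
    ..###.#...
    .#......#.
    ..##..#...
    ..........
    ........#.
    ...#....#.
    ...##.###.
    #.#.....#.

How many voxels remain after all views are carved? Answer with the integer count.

full grid |V| = 1000
V1 z: intersect with XY mask (49 set) -- 490 left
V2 y: intersect with XZ mask (44 set) -- 218 left
V3 x: intersect with YZ mask (23 set) -- 56 left

56 voxels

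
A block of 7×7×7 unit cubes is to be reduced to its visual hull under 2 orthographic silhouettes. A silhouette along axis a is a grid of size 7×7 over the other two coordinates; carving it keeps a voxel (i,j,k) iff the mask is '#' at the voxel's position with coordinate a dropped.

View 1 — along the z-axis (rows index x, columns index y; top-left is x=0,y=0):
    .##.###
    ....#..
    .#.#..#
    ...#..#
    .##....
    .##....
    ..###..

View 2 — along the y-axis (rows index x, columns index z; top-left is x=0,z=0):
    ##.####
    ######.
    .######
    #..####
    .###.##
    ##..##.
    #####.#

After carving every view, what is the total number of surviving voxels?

full grid |V| = 343
V1 z: intersect with XY mask (18 set) -- 126 left
V2 y: intersect with XZ mask (38 set) -- 100 left

voxel count = 100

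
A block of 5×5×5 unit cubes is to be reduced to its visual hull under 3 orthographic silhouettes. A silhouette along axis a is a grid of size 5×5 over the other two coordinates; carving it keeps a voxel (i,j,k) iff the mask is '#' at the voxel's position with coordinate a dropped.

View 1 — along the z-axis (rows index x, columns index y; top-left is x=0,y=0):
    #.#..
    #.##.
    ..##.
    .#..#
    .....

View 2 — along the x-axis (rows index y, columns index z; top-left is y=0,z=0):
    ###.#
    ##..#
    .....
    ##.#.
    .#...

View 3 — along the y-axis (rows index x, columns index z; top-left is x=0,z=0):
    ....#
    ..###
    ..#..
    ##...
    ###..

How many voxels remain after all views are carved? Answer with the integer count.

remaining voxels: 7

initial block: 5^3 = 125
after view 1 [z-axis, 9 of 25 cells solid] → remaining = 45
after view 2 [x-axis, 11 of 25 cells solid] → remaining = 18
after view 3 [y-axis, 10 of 25 cells solid] → remaining = 7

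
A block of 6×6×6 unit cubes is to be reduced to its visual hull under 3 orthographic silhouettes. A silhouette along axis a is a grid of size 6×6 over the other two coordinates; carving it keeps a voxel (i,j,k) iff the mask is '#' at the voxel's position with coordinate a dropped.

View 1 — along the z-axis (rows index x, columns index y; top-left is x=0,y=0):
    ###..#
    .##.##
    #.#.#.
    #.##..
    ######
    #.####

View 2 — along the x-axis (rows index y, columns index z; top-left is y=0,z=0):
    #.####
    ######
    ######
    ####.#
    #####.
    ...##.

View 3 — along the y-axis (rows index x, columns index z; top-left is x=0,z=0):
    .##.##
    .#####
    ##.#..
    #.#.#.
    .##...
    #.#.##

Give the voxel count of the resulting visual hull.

remaining voxels: 68

full grid |V| = 216
[1] z-view keeps 25 columns → grid now 150
[2] x-view keeps 29 columns → grid now 122
[3] y-view keeps 21 columns → grid now 68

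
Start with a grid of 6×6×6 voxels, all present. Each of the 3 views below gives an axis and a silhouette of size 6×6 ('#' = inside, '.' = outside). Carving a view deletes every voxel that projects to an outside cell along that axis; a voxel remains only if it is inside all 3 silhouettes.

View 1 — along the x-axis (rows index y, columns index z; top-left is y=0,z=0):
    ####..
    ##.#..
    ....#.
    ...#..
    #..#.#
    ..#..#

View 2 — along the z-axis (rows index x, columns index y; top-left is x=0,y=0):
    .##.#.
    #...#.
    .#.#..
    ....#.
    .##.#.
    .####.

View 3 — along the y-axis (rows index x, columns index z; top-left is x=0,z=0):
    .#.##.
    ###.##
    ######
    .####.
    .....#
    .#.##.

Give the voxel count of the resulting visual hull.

initial block: 6^3 = 216
carve view 1 (along x, YZ-mask fill 14/36): 84 voxels remain
carve view 2 (along z, XY-mask fill 15/36): 36 voxels remain
carve view 3 (along y, XZ-mask fill 22/36): 20 voxels remain

remaining voxels: 20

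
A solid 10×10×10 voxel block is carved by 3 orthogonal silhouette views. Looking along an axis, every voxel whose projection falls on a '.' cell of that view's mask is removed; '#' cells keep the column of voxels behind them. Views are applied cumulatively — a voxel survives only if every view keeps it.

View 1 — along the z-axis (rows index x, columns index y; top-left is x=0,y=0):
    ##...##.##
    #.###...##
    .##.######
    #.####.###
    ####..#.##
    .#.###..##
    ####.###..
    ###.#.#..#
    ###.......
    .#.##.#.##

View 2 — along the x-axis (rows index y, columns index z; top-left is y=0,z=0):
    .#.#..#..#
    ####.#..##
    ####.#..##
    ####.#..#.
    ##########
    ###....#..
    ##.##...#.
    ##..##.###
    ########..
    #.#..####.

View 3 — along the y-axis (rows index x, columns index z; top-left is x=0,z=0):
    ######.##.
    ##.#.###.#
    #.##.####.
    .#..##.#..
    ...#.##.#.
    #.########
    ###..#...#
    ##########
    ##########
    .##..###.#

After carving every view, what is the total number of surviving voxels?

initial block: 10^3 = 1000
  1. axis=2 (XY plane), |mask|=63  ⇒  voxels=630
  2. axis=0 (YZ plane), |mask|=64  ⇒  voxels=404
  3. axis=1 (XZ plane), |mask|=70  ⇒  voxels=279

279 voxels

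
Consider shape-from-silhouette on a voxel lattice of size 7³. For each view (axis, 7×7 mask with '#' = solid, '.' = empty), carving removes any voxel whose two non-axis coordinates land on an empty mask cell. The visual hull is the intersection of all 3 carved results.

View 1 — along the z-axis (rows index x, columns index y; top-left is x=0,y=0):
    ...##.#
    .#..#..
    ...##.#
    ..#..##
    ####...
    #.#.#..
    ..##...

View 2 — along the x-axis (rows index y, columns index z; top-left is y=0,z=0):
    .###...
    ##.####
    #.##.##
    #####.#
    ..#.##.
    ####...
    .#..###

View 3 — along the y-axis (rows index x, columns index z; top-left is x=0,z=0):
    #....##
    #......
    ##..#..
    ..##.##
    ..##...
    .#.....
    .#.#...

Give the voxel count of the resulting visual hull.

31 voxels

start: 7×7×7 = 343 voxels
step 1: project along z, AND mask (20/49) → |grid| = 140
step 2: project along x, AND mask (31/49) → |grid| = 90
step 3: project along y, AND mask (16/49) → |grid| = 31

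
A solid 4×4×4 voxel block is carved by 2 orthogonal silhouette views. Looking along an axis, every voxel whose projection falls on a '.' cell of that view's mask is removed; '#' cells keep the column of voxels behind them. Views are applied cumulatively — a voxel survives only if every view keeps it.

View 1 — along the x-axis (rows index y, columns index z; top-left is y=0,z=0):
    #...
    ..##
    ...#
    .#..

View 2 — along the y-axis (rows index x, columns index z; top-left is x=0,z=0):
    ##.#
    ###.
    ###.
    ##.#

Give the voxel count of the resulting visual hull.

full grid |V| = 64
  1. axis=0 (YZ plane), |mask|=5  ⇒  voxels=20
  2. axis=1 (XZ plane), |mask|=12  ⇒  voxels=14

voxel count = 14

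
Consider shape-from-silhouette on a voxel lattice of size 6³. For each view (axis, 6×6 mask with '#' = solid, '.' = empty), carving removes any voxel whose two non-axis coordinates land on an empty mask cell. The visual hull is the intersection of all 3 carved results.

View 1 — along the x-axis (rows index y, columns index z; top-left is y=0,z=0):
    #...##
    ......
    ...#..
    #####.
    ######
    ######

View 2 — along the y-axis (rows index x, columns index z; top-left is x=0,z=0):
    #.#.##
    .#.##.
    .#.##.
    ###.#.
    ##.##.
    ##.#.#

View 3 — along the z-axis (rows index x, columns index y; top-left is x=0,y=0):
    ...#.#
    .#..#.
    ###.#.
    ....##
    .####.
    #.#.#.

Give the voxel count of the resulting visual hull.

full grid |V| = 216
step 1: project along x, AND mask (21/36) → |grid| = 126
step 2: project along y, AND mask (22/36) → |grid| = 79
step 3: project along z, AND mask (17/36) → |grid| = 39

voxel count = 39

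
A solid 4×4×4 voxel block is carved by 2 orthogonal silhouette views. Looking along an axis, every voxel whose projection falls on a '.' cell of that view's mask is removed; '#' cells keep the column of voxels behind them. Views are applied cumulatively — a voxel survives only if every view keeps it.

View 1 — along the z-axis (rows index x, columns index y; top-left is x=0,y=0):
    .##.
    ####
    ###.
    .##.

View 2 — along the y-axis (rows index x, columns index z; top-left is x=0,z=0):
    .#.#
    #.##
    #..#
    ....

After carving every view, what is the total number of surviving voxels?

|visual hull| = 22

before carving: 64 voxels (4×4×4)
after view 1 [z-axis, 11 of 16 cells solid] → remaining = 44
after view 2 [y-axis, 7 of 16 cells solid] → remaining = 22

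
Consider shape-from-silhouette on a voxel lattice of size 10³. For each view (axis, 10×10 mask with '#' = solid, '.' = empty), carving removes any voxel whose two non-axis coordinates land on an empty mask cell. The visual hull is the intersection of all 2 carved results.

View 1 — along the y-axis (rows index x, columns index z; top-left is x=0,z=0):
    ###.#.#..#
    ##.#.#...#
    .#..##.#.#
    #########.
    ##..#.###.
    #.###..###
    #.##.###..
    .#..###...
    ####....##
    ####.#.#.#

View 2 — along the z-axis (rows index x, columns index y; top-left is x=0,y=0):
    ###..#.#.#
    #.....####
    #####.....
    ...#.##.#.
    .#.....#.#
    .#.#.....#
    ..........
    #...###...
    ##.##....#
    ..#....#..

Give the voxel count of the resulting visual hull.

voxel count = 221

before carving: 1000 voxels (10×10×10)
[1] y-view keeps 61 columns → grid now 610
[2] z-view keeps 37 columns → grid now 221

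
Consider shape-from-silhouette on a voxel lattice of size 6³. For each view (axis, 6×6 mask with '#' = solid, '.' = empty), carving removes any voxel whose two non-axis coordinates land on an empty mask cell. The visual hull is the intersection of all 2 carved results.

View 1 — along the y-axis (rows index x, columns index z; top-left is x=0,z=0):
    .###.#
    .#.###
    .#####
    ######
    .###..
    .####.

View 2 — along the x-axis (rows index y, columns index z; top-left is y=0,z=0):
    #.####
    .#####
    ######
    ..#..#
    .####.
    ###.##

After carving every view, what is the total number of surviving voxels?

121 voxels

before carving: 216 voxels (6×6×6)
  1. axis=1 (XZ plane), |mask|=26  ⇒  voxels=156
  2. axis=0 (YZ plane), |mask|=27  ⇒  voxels=121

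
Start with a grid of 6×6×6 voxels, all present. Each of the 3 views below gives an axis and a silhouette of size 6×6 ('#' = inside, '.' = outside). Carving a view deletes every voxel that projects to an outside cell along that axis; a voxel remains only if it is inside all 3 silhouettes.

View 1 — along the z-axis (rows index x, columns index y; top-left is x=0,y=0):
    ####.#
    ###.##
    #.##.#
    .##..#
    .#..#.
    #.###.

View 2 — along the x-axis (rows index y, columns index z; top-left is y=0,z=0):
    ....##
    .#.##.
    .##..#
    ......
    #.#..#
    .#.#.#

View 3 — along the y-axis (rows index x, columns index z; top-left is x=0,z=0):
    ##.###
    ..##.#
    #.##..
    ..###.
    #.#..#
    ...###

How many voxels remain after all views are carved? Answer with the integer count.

remaining voxels: 31

initial block: 6^3 = 216
after view 1 [z-axis, 23 of 36 cells solid] → remaining = 138
after view 2 [x-axis, 14 of 36 cells solid] → remaining = 56
after view 3 [y-axis, 20 of 36 cells solid] → remaining = 31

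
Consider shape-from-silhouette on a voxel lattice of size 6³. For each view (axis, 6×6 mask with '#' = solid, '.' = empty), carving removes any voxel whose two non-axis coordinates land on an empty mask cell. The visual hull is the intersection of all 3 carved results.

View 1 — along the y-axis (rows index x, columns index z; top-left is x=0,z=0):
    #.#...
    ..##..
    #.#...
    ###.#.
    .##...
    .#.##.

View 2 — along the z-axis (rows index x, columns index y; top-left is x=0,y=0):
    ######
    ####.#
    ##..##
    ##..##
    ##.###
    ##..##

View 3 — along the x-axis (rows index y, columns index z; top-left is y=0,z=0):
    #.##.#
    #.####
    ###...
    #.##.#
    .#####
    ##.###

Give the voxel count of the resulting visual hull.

before carving: 216 voxels (6×6×6)
[1] y-view keeps 15 columns → grid now 90
[2] z-view keeps 28 columns → grid now 68
[3] x-view keeps 26 columns → grid now 50

voxel count = 50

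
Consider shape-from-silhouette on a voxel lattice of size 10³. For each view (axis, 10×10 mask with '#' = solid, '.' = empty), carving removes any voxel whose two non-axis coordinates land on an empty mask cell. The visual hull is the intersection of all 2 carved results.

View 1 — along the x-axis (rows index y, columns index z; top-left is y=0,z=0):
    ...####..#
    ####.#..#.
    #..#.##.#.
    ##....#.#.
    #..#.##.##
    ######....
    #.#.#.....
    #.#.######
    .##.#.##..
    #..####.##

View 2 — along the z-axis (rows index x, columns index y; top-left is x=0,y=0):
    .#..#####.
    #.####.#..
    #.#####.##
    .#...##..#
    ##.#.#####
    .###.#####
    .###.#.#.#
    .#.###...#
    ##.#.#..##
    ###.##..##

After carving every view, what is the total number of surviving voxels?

|visual hull| = 357

start: 10×10×10 = 1000 voxels
[1] x-view keeps 55 columns → grid now 550
[2] z-view keeps 64 columns → grid now 357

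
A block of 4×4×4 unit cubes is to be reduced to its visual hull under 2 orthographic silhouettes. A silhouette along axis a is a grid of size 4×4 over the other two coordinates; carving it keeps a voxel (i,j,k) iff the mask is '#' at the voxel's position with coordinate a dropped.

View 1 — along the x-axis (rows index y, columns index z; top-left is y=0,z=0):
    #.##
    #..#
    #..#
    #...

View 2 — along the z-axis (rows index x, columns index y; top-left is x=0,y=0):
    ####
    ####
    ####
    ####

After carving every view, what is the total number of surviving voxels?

before carving: 64 voxels (4×4×4)
[1] x-view keeps 8 columns → grid now 32
[2] z-view keeps 16 columns → grid now 32

|visual hull| = 32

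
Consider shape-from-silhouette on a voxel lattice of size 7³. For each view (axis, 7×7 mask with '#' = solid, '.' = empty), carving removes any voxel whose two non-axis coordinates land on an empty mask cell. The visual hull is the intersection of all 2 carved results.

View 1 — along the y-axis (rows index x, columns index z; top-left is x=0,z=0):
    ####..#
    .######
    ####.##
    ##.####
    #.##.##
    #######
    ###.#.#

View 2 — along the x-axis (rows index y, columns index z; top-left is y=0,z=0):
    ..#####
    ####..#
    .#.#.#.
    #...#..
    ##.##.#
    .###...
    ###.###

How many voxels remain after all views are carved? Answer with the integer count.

full grid |V| = 343
  1. axis=1 (XZ plane), |mask|=40  ⇒  voxels=280
  2. axis=0 (YZ plane), |mask|=29  ⇒  voxels=167

remaining voxels: 167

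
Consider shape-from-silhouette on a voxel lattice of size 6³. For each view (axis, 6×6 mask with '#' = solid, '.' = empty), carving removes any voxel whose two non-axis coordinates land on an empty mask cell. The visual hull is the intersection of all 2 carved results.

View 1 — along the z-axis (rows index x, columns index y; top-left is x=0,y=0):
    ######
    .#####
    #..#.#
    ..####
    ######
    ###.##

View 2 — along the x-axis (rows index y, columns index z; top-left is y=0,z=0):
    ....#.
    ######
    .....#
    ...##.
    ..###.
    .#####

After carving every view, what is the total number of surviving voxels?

voxel count = 88

initial block: 6^3 = 216
  1. axis=2 (XY plane), |mask|=29  ⇒  voxels=174
  2. axis=0 (YZ plane), |mask|=18  ⇒  voxels=88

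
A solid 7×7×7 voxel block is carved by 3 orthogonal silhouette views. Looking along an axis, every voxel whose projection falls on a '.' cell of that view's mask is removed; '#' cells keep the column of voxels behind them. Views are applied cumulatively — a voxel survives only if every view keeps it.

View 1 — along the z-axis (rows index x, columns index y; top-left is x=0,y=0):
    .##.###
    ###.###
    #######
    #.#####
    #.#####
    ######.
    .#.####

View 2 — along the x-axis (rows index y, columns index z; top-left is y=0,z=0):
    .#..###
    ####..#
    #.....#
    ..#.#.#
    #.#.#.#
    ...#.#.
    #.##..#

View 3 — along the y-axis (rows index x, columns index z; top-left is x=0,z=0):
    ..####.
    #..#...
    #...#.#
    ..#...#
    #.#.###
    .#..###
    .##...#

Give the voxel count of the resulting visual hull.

full grid |V| = 343
after view 1 [z-axis, 41 of 49 cells solid] → remaining = 287
after view 2 [x-axis, 24 of 49 cells solid] → remaining = 138
after view 3 [y-axis, 23 of 49 cells solid] → remaining = 73

remaining voxels: 73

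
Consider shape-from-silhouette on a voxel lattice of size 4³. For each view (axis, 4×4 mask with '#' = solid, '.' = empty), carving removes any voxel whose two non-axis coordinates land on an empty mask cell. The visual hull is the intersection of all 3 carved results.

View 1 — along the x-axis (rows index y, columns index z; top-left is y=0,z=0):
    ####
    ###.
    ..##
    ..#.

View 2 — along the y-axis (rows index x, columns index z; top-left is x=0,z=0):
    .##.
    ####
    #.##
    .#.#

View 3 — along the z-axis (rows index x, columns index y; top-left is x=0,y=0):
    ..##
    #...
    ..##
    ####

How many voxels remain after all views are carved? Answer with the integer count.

|visual hull| = 13

initial block: 4^3 = 64
[1] x-view keeps 10 columns → grid now 40
[2] y-view keeps 11 columns → grid now 28
[3] z-view keeps 9 columns → grid now 13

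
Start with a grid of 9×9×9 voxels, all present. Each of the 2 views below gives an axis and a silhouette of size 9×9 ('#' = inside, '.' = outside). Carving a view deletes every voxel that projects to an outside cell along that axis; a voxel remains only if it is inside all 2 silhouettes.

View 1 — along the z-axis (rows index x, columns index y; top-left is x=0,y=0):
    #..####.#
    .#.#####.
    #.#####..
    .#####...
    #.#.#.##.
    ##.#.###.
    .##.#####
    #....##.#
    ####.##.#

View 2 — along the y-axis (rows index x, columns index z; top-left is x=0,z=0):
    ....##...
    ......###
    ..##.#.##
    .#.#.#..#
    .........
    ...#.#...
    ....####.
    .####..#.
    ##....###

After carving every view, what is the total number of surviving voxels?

175 voxels

initial block: 9^3 = 729
carve view 1 (along z, XY-mask fill 52/81): 468 voxels remain
carve view 2 (along y, XZ-mask fill 30/81): 175 voxels remain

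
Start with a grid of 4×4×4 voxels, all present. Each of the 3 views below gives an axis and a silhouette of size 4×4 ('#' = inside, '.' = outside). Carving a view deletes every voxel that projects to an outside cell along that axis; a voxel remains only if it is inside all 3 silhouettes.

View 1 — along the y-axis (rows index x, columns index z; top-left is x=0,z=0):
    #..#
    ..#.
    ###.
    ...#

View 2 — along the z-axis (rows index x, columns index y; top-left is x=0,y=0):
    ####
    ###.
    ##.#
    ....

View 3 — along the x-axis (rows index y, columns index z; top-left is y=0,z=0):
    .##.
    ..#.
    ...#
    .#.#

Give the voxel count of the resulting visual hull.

voxel count = 8

start: 4×4×4 = 64 voxels
  1. axis=1 (XZ plane), |mask|=7  ⇒  voxels=28
  2. axis=2 (XY plane), |mask|=10  ⇒  voxels=20
  3. axis=0 (YZ plane), |mask|=6  ⇒  voxels=8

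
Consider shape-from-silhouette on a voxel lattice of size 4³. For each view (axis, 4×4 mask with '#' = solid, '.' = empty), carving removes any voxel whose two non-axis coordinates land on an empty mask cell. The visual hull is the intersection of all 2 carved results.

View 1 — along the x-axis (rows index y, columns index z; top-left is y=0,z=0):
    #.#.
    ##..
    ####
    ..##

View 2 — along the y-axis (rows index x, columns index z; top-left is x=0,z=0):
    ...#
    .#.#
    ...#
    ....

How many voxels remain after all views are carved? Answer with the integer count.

initial block: 4^3 = 64
carve view 1 (along x, YZ-mask fill 10/16): 40 voxels remain
carve view 2 (along y, XZ-mask fill 4/16): 8 voxels remain

|visual hull| = 8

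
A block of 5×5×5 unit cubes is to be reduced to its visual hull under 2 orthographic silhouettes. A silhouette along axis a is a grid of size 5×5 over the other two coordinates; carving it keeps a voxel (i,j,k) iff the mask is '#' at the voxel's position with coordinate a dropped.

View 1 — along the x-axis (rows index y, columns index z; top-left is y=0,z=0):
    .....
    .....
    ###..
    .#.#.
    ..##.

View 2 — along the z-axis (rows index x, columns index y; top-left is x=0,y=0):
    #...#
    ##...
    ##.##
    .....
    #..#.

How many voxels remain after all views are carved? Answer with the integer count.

voxel count = 8

initial block: 5^3 = 125
V1 x: intersect with YZ mask (7 set) -- 35 left
V2 z: intersect with XY mask (10 set) -- 8 left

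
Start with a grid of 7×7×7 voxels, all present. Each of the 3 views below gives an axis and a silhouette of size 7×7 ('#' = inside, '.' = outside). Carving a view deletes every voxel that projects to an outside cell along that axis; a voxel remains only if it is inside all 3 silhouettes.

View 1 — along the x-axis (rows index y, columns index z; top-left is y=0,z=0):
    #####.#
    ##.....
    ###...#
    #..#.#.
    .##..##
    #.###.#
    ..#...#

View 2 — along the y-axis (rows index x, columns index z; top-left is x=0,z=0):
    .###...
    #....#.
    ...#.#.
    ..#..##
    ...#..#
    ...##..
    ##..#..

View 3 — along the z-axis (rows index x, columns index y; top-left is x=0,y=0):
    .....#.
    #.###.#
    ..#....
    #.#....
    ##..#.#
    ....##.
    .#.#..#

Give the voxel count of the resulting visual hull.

start: 7×7×7 = 343 voxels
[1] x-view keeps 26 columns → grid now 182
[2] y-view keeps 17 columns → grid now 60
[3] z-view keeps 18 columns → grid now 20

20 voxels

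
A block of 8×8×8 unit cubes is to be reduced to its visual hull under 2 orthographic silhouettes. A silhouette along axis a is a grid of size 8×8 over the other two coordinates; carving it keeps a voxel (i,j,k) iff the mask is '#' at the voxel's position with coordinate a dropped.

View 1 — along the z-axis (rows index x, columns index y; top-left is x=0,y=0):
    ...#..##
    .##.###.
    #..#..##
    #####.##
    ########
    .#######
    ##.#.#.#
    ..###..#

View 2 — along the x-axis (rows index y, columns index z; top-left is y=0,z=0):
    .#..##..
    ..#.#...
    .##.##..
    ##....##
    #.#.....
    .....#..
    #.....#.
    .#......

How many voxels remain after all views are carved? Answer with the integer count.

voxel count = 103

before carving: 512 voxels (8×8×8)
carve view 1 (along z, XY-mask fill 43/64): 344 voxels remain
carve view 2 (along x, YZ-mask fill 19/64): 103 voxels remain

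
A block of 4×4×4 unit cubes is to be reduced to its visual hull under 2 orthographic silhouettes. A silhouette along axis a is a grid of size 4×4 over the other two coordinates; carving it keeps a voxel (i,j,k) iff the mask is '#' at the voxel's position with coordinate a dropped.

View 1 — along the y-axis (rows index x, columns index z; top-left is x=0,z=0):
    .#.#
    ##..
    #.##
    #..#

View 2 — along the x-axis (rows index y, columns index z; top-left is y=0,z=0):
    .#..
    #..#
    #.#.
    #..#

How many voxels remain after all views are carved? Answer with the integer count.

18 voxels

start: 4×4×4 = 64 voxels
[1] y-view keeps 9 columns → grid now 36
[2] x-view keeps 7 columns → grid now 18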